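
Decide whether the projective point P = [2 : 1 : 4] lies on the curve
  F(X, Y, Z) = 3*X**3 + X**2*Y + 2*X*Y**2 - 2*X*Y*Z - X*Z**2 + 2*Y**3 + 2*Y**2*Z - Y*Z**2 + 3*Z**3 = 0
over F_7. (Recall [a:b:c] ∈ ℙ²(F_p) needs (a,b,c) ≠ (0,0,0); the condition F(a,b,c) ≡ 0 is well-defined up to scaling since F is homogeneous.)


F(2,1,4) ≡ 2 (mod 7); P is NOT on the curve.

Evaluate F(2, 1, 4) term-by-term (mod 7).
  3*X**3 ↦ 3·8·1·1 = 24
  X**2*Y ↦ 1·4·1·1 = 4
  2*X*Y**2 ↦ 2·2·1·1 = 4
  -2*X*Y*Z ↦ -2·2·1·4 = -16
  -X*Z**2 ↦ -1·2·1·16 = -32
  2*Y**3 ↦ 2·1·1·1 = 2
  2*Y**2*Z ↦ 2·1·1·4 = 8
  -Y*Z**2 ↦ -1·1·1·16 = -16
  3*Z**3 ↦ 3·1·1·64 = 192
Sum: F(2, 1, 4) = (24) + (4) + (4) + (-16) + (-32) + (2) + (8) + (-16) + (192) = 170.
Reducing mod 7: 170 ≡ 2 (mod 7).
Since F(a, b, c) ≡ 2 ≠ 0 (mod 7), P does NOT lie on the curve.


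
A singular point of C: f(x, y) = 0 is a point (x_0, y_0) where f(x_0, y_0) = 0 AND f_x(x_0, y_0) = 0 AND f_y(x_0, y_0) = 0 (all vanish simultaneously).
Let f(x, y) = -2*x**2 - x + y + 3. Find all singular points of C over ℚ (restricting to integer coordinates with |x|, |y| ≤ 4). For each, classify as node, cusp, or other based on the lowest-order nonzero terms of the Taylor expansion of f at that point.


No singular points in the scanned grid; C is smooth there.

Compute partial derivatives:
  f_x = -4*x - 1.
  f_y = 1.
f_y = 1 is a nonzero constant, so f_y never vanishes: no point (x, y) can satisfy f = f_x = f_y = 0. In particular no (x, y) ∈ {−4, ..., 4}² is singular; the curve is smooth.


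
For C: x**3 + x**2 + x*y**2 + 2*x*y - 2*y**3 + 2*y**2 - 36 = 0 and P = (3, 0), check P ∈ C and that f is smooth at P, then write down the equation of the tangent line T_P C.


Tangent line at P: 33*x + 6*y - 99 = 0.

Step 1: f(3, 0) = 0, so P lies on C.
Step 2: partial derivatives
  f_x(x, y) = 3*x**2 + 2*x + y**2 + 2*y, f_y(x, y) = 2*x*y + 2*x - 6*y**2 + 4*y.
  f_x(P) = 33, f_y(P) = 6 (gradient nonzero, so P is smooth).
Step 3: tangent line at P: 33·(x − 3) + 6·(y − 0) = 0.
Expanding: 33*x + 6*y - 99 = 0.


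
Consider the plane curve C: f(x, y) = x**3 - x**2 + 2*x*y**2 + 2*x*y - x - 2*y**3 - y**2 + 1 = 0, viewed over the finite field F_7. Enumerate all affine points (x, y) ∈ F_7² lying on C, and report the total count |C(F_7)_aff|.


Affine F_7-points: {(1, 0), (2, 2), (6, 0), (6, 1)}; count = 4.

For each of the 49 pairs (x, y) ∈ F_7², evaluate f(x, y) mod 7. Record the zeros.
  x = 0: [0↦1, 1↦5, 2↦2, 3↦1, 4↦4, 5↦6, 6↦2]  zeros at y ∈ ∅
  x = 1: [0↦0, 1↦1, 2↦6, 3↦3, 4↦1, 5↦2, 6↦1]  zeros at y ∈ {0}
  x = 2: [0↦3, 1↦1, 2↦0, 3↦2, 4↦2, 5↦2, 6↦4]  zeros at y ∈ {2}
  x = 3: [0↦2, 1↦4, 2↦4, 3↦4, 4↦6, 5↦5, 6↦3]  zeros at y ∈ ∅
  x = 4: [0↦3, 1↦2, 2↦3, 3↦1, 4↦5, 5↦3, 6↦4]  zeros at y ∈ ∅
  x = 5: [0↦5, 1↦1, 2↦3, 3↦6, 4↦5, 5↦2, 6↦6]  zeros at y ∈ ∅
  x = 6: [0↦0, 1↦0, 2↦3, 3↦4, 4↦5, 5↦1, 6↦1]  zeros at y ∈ {0, 1}
Collecting zeros: affine points = {(1, 0), (2, 2), (6, 0), (6, 1)}.
Total count |C(F_7)_aff| = 4.


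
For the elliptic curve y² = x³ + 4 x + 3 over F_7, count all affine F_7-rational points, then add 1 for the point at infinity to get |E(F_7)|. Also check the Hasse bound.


Affine points = {(1, 1), (1, 6), (3, 0), (5, 1), (5, 6)}; affine count = 5; |E(F_7)| = 6.

Discriminant check: Δ ∝ 4a³ + 27b² = 4·4³ + 27·3² = 4·64 + 27·9 ≡ 2 (mod 7). Nonzero ⇒ E is nonsingular.
For each x ∈ F_7, compute rhs = x³ + 4·x + 3 mod 7, then count y ∈ F_7 with y² ≡ rhs.
  x = 0: rhs = 3, matching y values: none (0 points).
  x = 1: rhs = 1, matching y values: 1, 6 (2 points).
  x = 2: rhs = 5, matching y values: none (0 points).
  x = 3: rhs = 0, matching y values: 0 (1 points).
  x = 4: rhs = 6, matching y values: none (0 points).
  x = 5: rhs = 1, matching y values: 1, 6 (2 points).
  x = 6: rhs = 5, matching y values: none (0 points).
Total affine count: 5.
Full point count |E(F_7)| = 5 + 1 = 6.
Hasse bound: |6 − (7+1)| = |-2| = 2 ≤ 2√7 ≈ 5.2915 ✓.


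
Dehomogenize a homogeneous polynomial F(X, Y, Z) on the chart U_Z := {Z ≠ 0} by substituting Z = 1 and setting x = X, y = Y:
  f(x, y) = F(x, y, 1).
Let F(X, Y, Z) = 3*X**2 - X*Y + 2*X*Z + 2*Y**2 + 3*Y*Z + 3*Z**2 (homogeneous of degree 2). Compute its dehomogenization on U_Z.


f(x, y) = 3*x**2 - x*y + 2*x + 2*y**2 + 3*y + 3

On U_Z we set Z = 1. Each monomial c·X^i·Y^j·Z^k in F becomes c·x^i·y^j·1^k = c·x^i·y^j.
Substituting Z = 1: F(X, Y, 1) = 3*x**2 - x*y + 2*x + 2*y**2 + 3*y + 3.
Note: deg(f) ≤ deg(F) = 2; strict inequality happens when F is divisible by Z (lost terms).


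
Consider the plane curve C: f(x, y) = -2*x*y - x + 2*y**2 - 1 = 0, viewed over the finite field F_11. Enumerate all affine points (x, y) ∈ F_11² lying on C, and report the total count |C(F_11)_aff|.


Affine F_11-points: {(1, 4), (1, 8), (4, 1), (4, 3), (5, 7), (5, 9), (8, 2), (8, 6), (10, 0), (10, 10)}; count = 10.

For each of the 121 pairs (x, y) ∈ F_11², evaluate f(x, y) mod 11. Record the zeros.
  x = 0: [0↦10, 1↦1, 2↦7, 3↦6, 4↦9, 5↦5, 6↦5, 7↦9, 8↦6, 9↦7, 10↦1]  zeros at y ∈ ∅
  x = 1: [0↦9, 1↦9, 2↦2, 3↦10, 4↦0, 5↦5, 6↦3, 7↦5, 8↦0, 9↦10, 10↦2]  zeros at y ∈ {4, 8}
  x = 2: [0↦8, 1↦6, 2↦8, 3↦3, 4↦2, 5↦5, 6↦1, 7↦1, 8↦5, 9↦2, 10↦3]  zeros at y ∈ ∅
  x = 3: [0↦7, 1↦3, 2↦3, 3↦7, 4↦4, 5↦5, 6↦10, 7↦8, 8↦10, 9↦5, 10↦4]  zeros at y ∈ ∅
  x = 4: [0↦6, 1↦0, 2↦9, 3↦0, 4↦6, 5↦5, 6↦8, 7↦4, 8↦4, 9↦8, 10↦5]  zeros at y ∈ {1, 3}
  x = 5: [0↦5, 1↦8, 2↦4, 3↦4, 4↦8, 5↦5, 6↦6, 7↦0, 8↦9, 9↦0, 10↦6]  zeros at y ∈ {7, 9}
  x = 6: [0↦4, 1↦5, 2↦10, 3↦8, 4↦10, 5↦5, 6↦4, 7↦7, 8↦3, 9↦3, 10↦7]  zeros at y ∈ ∅
  x = 7: [0↦3, 1↦2, 2↦5, 3↦1, 4↦1, 5↦5, 6↦2, 7↦3, 8↦8, 9↦6, 10↦8]  zeros at y ∈ ∅
  x = 8: [0↦2, 1↦10, 2↦0, 3↦5, 4↦3, 5↦5, 6↦0, 7↦10, 8↦2, 9↦9, 10↦9]  zeros at y ∈ {2, 6}
  x = 9: [0↦1, 1↦7, 2↦6, 3↦9, 4↦5, 5↦5, 6↦9, 7↦6, 8↦7, 9↦1, 10↦10]  zeros at y ∈ ∅
  x = 10: [0↦0, 1↦4, 2↦1, 3↦2, 4↦7, 5↦5, 6↦7, 7↦2, 8↦1, 9↦4, 10↦0]  zeros at y ∈ {0, 10}
Collecting zeros: affine points = {(1, 4), (1, 8), (4, 1), (4, 3), (5, 7), (5, 9), (8, 2), (8, 6), (10, 0), (10, 10)}.
Total count |C(F_11)_aff| = 10.


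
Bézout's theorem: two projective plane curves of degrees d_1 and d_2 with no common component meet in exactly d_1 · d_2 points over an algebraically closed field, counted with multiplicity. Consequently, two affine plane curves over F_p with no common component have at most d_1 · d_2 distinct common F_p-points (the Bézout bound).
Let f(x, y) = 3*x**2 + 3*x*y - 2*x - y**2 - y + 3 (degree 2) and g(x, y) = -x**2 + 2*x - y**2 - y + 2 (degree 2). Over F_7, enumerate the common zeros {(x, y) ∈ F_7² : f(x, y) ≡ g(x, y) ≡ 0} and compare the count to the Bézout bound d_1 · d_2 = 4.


Common zeros: ∅; count = 0; Bézout bound = 4.

deg(f) = 2, deg(g) = 2, so Bézout bound = 4.
Scan x ∈ F_7. For each x, list the y ∈ F_7 with f(x, y) ≡ 0 and those with g(x, y) ≡ 0 (mod 7); the common zeros in that column are the intersection.
  x = 0: f ≡ 0 at y ∈ ∅; g ≡ 0 at y ∈ {1, 5}; common: ∅.
  x = 1: f ≡ 0 at y ∈ ∅; g ≡ 0 at y ∈ ∅; common: ∅.
  x = 2: f ≡ 0 at y ∈ ∅; g ≡ 0 at y ∈ {1, 5}; common: ∅.
  x = 3: f ≡ 0 at y ∈ ∅; g ≡ 0 at y ∈ {2, 4}; common: ∅.
  x = 4: f ≡ 0 at y ∈ ∅; g ≡ 0 at y ∈ ∅; common: ∅.
  x = 5: f ≡ 0 at y ∈ ∅; g ≡ 0 at y ∈ ∅; common: ∅.
  x = 6: f ≡ 0 at y ∈ ∅; g ≡ 0 at y ∈ {2, 4}; common: ∅.
Collecting: common zeros = ∅, so the count is 0.
Comparison with the Bézout bound: 0 ≤ 4 = deg(f)·deg(g), as expected for curves with no common component (the affine F_7-count falls short of the bound because intersections may lie at infinity, over extension fields, or carry multiplicity).


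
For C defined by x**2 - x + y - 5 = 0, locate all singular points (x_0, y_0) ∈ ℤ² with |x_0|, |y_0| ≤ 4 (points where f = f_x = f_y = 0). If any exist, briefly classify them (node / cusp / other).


No singular points in the scanned grid; C is smooth there.

Compute partial derivatives:
  f_x = 2*x - 1.
  f_y = 1.
f_y = 1 is a nonzero constant, so f_y never vanishes: no point (x, y) can satisfy f = f_x = f_y = 0. In particular no (x, y) ∈ {−4, ..., 4}² is singular; the curve is smooth.


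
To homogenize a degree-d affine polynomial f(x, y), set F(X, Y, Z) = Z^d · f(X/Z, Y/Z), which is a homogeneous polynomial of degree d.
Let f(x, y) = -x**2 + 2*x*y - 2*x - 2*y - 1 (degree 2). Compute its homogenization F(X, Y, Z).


F(X, Y, Z) = -X**2 + 2*X*Y - 2*X*Z - 2*Y*Z - Z**2

deg(f) = 2.
Substitute x = X/Z, y = Y/Z into f, then multiply by Z^2.
  monomial -1·x^2·y^0 ↦ -1·X^2·Y^0·Z^0.
  monomial 2·x^1·y^1 ↦ 2·X^1·Y^1·Z^0.
  monomial -2·x^1·y^0 ↦ -2·X^1·Y^0·Z^1.
  monomial -2·x^0·y^1 ↦ -2·X^0·Y^1·Z^1.
  monomial -1·x^0·y^0 ↦ -1·X^0·Y^0·Z^2.
Collecting: F(X, Y, Z) = -X**2 + 2*X*Y - 2*X*Z - 2*Y*Z - Z**2.


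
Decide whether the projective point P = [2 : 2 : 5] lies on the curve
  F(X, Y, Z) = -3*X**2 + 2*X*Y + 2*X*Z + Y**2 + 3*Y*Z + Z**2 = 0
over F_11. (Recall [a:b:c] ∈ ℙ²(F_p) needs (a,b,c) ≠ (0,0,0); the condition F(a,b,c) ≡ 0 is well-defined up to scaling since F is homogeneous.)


F(2,2,5) ≡ 9 (mod 11); P is NOT on the curve.

Evaluate F(2, 2, 5) term-by-term (mod 11).
  -3*X**2 ↦ -3·4·1·1 = -12
  2*X*Y ↦ 2·2·2·1 = 8
  2*X*Z ↦ 2·2·1·5 = 20
  Y**2 ↦ 1·1·4·1 = 4
  3*Y*Z ↦ 3·1·2·5 = 30
  Z**2 ↦ 1·1·1·25 = 25
Sum: F(2, 2, 5) = (-12) + (8) + (20) + (4) + (30) + (25) = 75.
Reducing mod 11: 75 ≡ 9 (mod 11).
Since F(a, b, c) ≡ 9 ≠ 0 (mod 11), P does NOT lie on the curve.


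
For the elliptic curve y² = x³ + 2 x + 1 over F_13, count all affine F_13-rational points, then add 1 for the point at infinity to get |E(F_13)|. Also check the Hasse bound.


Affine points = {(0, 1), (0, 12), (1, 2), (1, 11), (2, 0), (8, 3), (8, 10)}; affine count = 7; |E(F_13)| = 8.

Discriminant check: Δ ∝ 4a³ + 27b² = 4·2³ + 27·1² = 4·8 + 27·1 ≡ 7 (mod 13). Nonzero ⇒ E is nonsingular.
For each x ∈ F_13, compute rhs = x³ + 2·x + 1 mod 13, then count y ∈ F_13 with y² ≡ rhs.
  x = 0: rhs = 1, matching y values: 1, 12 (2 points).
  x = 1: rhs = 4, matching y values: 2, 11 (2 points).
  x = 2: rhs = 0, matching y values: 0 (1 points).
  x = 3: rhs = 8, matching y values: none (0 points).
  x = 4: rhs = 8, matching y values: none (0 points).
  x = 5: rhs = 6, matching y values: none (0 points).
  x = 6: rhs = 8, matching y values: none (0 points).
  x = 7: rhs = 7, matching y values: none (0 points).
  x = 8: rhs = 9, matching y values: 3, 10 (2 points).
  x = 9: rhs = 7, matching y values: none (0 points).
  x = 10: rhs = 7, matching y values: none (0 points).
  x = 11: rhs = 2, matching y values: none (0 points).
  x = 12: rhs = 11, matching y values: none (0 points).
Total affine count: 7.
Full point count |E(F_13)| = 7 + 1 = 8.
Hasse bound: |8 − (13+1)| = |-6| = 6 ≤ 2√13 ≈ 7.2111 ✓.


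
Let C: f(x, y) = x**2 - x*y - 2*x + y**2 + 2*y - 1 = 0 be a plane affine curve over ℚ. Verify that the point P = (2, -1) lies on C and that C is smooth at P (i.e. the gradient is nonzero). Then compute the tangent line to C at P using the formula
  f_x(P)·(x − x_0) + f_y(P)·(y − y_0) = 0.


Tangent line at P: 3*x - 2*y - 8 = 0.

Step 1: f(2, -1) = 0, so P lies on C.
Step 2: partial derivatives
  f_x(x, y) = 2*x - y - 2, f_y(x, y) = -x + 2*y + 2.
  f_x(P) = 3, f_y(P) = -2 (gradient nonzero, so P is smooth).
Step 3: tangent line at P: 3·(x − 2) + -2·(y − -1) = 0.
Expanding: 3*x - 2*y - 8 = 0.


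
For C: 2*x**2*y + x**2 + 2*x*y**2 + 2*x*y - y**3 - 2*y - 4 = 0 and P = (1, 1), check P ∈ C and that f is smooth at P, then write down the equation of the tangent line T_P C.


Tangent line at P: 10*x + 3*y - 13 = 0.

Step 1: f(1, 1) = 0, so P lies on C.
Step 2: partial derivatives
  f_x(x, y) = 4*x*y + 2*x + 2*y**2 + 2*y, f_y(x, y) = 2*x**2 + 4*x*y + 2*x - 3*y**2 - 2.
  f_x(P) = 10, f_y(P) = 3 (gradient nonzero, so P is smooth).
Step 3: tangent line at P: 10·(x − 1) + 3·(y − 1) = 0.
Expanding: 10*x + 3*y - 13 = 0.


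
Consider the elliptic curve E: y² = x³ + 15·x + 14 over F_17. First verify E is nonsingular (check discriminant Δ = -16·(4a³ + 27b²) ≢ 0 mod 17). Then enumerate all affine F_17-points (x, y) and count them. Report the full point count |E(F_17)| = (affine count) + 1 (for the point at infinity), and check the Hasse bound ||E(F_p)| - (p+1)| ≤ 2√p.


Affine points = {(1, 8), (1, 9), (2, 1), (2, 16), (3, 1), (3, 16), (4, 6), (4, 11), (8, 0), (10, 5), (10, 12), (12, 1), (12, 16), (13, 3), (13, 14), (16, 7), (16, 10)}; affine count = 17; |E(F_17)| = 18.

Discriminant check: Δ ∝ 4a³ + 27b² = 4·15³ + 27·14² = 4·3375 + 27·196 ≡ 7 (mod 17). Nonzero ⇒ E is nonsingular.
For each x ∈ F_17, compute rhs = x³ + 15·x + 14 mod 17, then count y ∈ F_17 with y² ≡ rhs.
  x = 0: rhs = 14, matching y values: none (0 points).
  x = 1: rhs = 13, matching y values: 8, 9 (2 points).
  x = 2: rhs = 1, matching y values: 1, 16 (2 points).
  x = 3: rhs = 1, matching y values: 1, 16 (2 points).
  x = 4: rhs = 2, matching y values: 6, 11 (2 points).
  x = 5: rhs = 10, matching y values: none (0 points).
  x = 6: rhs = 14, matching y values: none (0 points).
  x = 7: rhs = 3, matching y values: none (0 points).
  x = 8: rhs = 0, matching y values: 0 (1 points).
  x = 9: rhs = 11, matching y values: none (0 points).
  x = 10: rhs = 8, matching y values: 5, 12 (2 points).
  x = 11: rhs = 14, matching y values: none (0 points).
  x = 12: rhs = 1, matching y values: 1, 16 (2 points).
  x = 13: rhs = 9, matching y values: 3, 14 (2 points).
  x = 14: rhs = 10, matching y values: none (0 points).
  x = 15: rhs = 10, matching y values: none (0 points).
  x = 16: rhs = 15, matching y values: 7, 10 (2 points).
Total affine count: 17.
Full point count |E(F_17)| = 17 + 1 = 18.
Hasse bound: |18 − (17+1)| = |0| = 0 ≤ 2√17 ≈ 8.2462 ✓.


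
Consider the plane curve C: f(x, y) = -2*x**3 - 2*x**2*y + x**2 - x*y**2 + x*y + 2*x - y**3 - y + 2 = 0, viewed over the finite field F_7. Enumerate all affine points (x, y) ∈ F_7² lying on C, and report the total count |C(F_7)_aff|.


Affine F_7-points: {(0, 1), (0, 3), (2, 6), (4, 3), (5, 5)}; count = 5.

For each of the 49 pairs (x, y) ∈ F_7², evaluate f(x, y) mod 7. Record the zeros.
  x = 0: [0↦2, 1↦0, 2↦6, 3↦0, 4↦4, 5↦5, 6↦4]  zeros at y ∈ {1, 3}
  x = 1: [0↦3, 1↦6, 2↦1, 3↦3, 4↦6, 5↦4, 6↦5]  zeros at y ∈ ∅
  x = 2: [0↦1, 1↦5, 2↦6, 3↦5, 4↦3, 5↦1, 6↦0]  zeros at y ∈ {6}
  x = 3: [0↦5, 1↦6, 2↦2, 3↦1, 4↦4, 5↦5, 6↦5]  zeros at y ∈ ∅
  x = 4: [0↦3, 1↦4, 2↦5, 3↦0, 4↦4, 5↦4, 6↦1]  zeros at y ∈ {3}
  x = 5: [0↦4, 1↦1, 2↦3, 3↦4, 4↦5, 5↦0, 6↦4]  zeros at y ∈ {5}
  x = 6: [0↦3, 1↦6, 2↦5, 3↦1, 4↦2, 5↦2, 6↦2]  zeros at y ∈ ∅
Collecting zeros: affine points = {(0, 1), (0, 3), (2, 6), (4, 3), (5, 5)}.
Total count |C(F_7)_aff| = 5.


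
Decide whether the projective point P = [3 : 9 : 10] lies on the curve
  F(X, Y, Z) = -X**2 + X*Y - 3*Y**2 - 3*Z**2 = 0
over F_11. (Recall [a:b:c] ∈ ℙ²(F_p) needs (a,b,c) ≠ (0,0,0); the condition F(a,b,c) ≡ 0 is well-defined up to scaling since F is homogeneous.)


F(3,9,10) ≡ 3 (mod 11); P is NOT on the curve.

Evaluate F(3, 9, 10) term-by-term (mod 11).
  -X**2 ↦ -1·9·1·1 = -9
  X*Y ↦ 1·3·9·1 = 27
  -3*Y**2 ↦ -3·1·81·1 = -243
  -3*Z**2 ↦ -3·1·1·100 = -300
Sum: F(3, 9, 10) = (-9) + (27) + (-243) + (-300) = -525.
Reducing mod 11: -525 ≡ 3 (mod 11).
Since F(a, b, c) ≡ 3 ≠ 0 (mod 11), P does NOT lie on the curve.


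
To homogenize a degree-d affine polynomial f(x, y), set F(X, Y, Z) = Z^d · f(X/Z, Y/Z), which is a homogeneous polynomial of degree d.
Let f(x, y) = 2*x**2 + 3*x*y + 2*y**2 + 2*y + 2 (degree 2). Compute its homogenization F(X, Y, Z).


F(X, Y, Z) = 2*X**2 + 3*X*Y + 2*Y**2 + 2*Y*Z + 2*Z**2

deg(f) = 2.
Substitute x = X/Z, y = Y/Z into f, then multiply by Z^2.
  monomial 2·x^2·y^0 ↦ 2·X^2·Y^0·Z^0.
  monomial 3·x^1·y^1 ↦ 3·X^1·Y^1·Z^0.
  monomial 2·x^0·y^2 ↦ 2·X^0·Y^2·Z^0.
  monomial 2·x^0·y^1 ↦ 2·X^0·Y^1·Z^1.
  monomial 2·x^0·y^0 ↦ 2·X^0·Y^0·Z^2.
Collecting: F(X, Y, Z) = 2*X**2 + 3*X*Y + 2*Y**2 + 2*Y*Z + 2*Z**2.


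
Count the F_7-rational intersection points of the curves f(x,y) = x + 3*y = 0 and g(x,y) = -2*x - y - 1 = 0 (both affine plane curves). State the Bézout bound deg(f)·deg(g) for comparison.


Common zeros: {(5, 3)}; count = 1; Bézout bound = 1.

deg(f) = 1, deg(g) = 1, so Bézout bound = 1.
Scan x ∈ F_7. For each x, list the y ∈ F_7 with f(x, y) ≡ 0 and those with g(x, y) ≡ 0 (mod 7); the common zeros in that column are the intersection.
  x = 0: f ≡ 0 at y ∈ {0}; g ≡ 0 at y ∈ {6}; common: ∅.
  x = 1: f ≡ 0 at y ∈ {2}; g ≡ 0 at y ∈ {4}; common: ∅.
  x = 2: f ≡ 0 at y ∈ {4}; g ≡ 0 at y ∈ {2}; common: ∅.
  x = 3: f ≡ 0 at y ∈ {6}; g ≡ 0 at y ∈ {0}; common: ∅.
  x = 4: f ≡ 0 at y ∈ {1}; g ≡ 0 at y ∈ {5}; common: ∅.
  x = 5: f ≡ 0 at y ∈ {3}; g ≡ 0 at y ∈ {3}; common: {3}.
  x = 6: f ≡ 0 at y ∈ {5}; g ≡ 0 at y ∈ {1}; common: ∅.
Collecting: common zeros = {(5, 3)}, so the count is 1.
Comparison with the Bézout bound: 1 ≤ 1 = deg(f)·deg(g), as expected for curves with no common component (the bound is attained).


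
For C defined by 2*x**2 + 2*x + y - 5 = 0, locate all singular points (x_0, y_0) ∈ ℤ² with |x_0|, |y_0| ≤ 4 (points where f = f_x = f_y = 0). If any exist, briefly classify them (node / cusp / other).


No singular points in the scanned grid; C is smooth there.

Compute partial derivatives:
  f_x = 4*x + 2.
  f_y = 1.
f_y = 1 is a nonzero constant, so f_y never vanishes: no point (x, y) can satisfy f = f_x = f_y = 0. In particular no (x, y) ∈ {−4, ..., 4}² is singular; the curve is smooth.


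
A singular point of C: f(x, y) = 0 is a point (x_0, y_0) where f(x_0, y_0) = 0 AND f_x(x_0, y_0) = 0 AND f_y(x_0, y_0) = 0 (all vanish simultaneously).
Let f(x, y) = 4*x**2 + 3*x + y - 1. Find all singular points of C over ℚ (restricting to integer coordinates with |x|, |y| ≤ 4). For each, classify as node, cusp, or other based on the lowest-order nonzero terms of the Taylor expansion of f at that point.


No singular points in the scanned grid; C is smooth there.

Compute partial derivatives:
  f_x = 8*x + 3.
  f_y = 1.
f_y = 1 is a nonzero constant, so f_y never vanishes: no point (x, y) can satisfy f = f_x = f_y = 0. In particular no (x, y) ∈ {−4, ..., 4}² is singular; the curve is smooth.


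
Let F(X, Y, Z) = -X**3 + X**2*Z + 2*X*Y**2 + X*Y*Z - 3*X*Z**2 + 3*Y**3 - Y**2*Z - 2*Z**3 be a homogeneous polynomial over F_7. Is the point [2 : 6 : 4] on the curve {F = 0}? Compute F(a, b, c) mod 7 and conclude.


F(2,6,4) ≡ 4 (mod 7); P is NOT on the curve.

Evaluate F(2, 6, 4) term-by-term (mod 7).
  -X**3 ↦ -1·8·1·1 = -8
  X**2*Z ↦ 1·4·1·4 = 16
  2*X*Y**2 ↦ 2·2·36·1 = 144
  X*Y*Z ↦ 1·2·6·4 = 48
  -3*X*Z**2 ↦ -3·2·1·16 = -96
  3*Y**3 ↦ 3·1·216·1 = 648
  -Y**2*Z ↦ -1·1·36·4 = -144
  -2*Z**3 ↦ -2·1·1·64 = -128
Sum: F(2, 6, 4) = (-8) + (16) + (144) + (48) + (-96) + (648) + (-144) + (-128) = 480.
Reducing mod 7: 480 ≡ 4 (mod 7).
Since F(a, b, c) ≡ 4 ≠ 0 (mod 7), P does NOT lie on the curve.


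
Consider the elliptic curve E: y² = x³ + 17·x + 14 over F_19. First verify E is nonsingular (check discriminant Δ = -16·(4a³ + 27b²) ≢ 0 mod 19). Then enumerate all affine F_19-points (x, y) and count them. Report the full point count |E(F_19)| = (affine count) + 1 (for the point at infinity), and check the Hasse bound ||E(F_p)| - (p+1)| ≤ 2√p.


Affine points = {(3, 4), (3, 15), (6, 3), (6, 16), (7, 1), (7, 18), (8, 4), (8, 15), (10, 5), (10, 14), (13, 0)}; affine count = 11; |E(F_19)| = 12.

Discriminant check: Δ ∝ 4a³ + 27b² = 4·17³ + 27·14² = 4·4913 + 27·196 ≡ 16 (mod 19). Nonzero ⇒ E is nonsingular.
For each x ∈ F_19, compute rhs = x³ + 17·x + 14 mod 19, then count y ∈ F_19 with y² ≡ rhs.
  x = 0: rhs = 14, matching y values: none (0 points).
  x = 1: rhs = 13, matching y values: none (0 points).
  x = 2: rhs = 18, matching y values: none (0 points).
  x = 3: rhs = 16, matching y values: 4, 15 (2 points).
  x = 4: rhs = 13, matching y values: none (0 points).
  x = 5: rhs = 15, matching y values: none (0 points).
  x = 6: rhs = 9, matching y values: 3, 16 (2 points).
  x = 7: rhs = 1, matching y values: 1, 18 (2 points).
  x = 8: rhs = 16, matching y values: 4, 15 (2 points).
  x = 9: rhs = 3, matching y values: none (0 points).
  x = 10: rhs = 6, matching y values: 5, 14 (2 points).
  x = 11: rhs = 12, matching y values: none (0 points).
  x = 12: rhs = 8, matching y values: none (0 points).
  x = 13: rhs = 0, matching y values: 0 (1 points).
  x = 14: rhs = 13, matching y values: none (0 points).
  x = 15: rhs = 15, matching y values: none (0 points).
  x = 16: rhs = 12, matching y values: none (0 points).
  x = 17: rhs = 10, matching y values: none (0 points).
  x = 18: rhs = 15, matching y values: none (0 points).
Total affine count: 11.
Full point count |E(F_19)| = 11 + 1 = 12.
Hasse bound: |12 − (19+1)| = |-8| = 8 ≤ 2√19 ≈ 8.7178 ✓.


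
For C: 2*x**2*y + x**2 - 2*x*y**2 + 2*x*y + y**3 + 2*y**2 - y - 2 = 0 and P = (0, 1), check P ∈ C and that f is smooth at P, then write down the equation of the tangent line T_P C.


Tangent line at P: 6*y - 6 = 0.

Step 1: f(0, 1) = 0, so P lies on C.
Step 2: partial derivatives
  f_x(x, y) = 4*x*y + 2*x - 2*y**2 + 2*y, f_y(x, y) = 2*x**2 - 4*x*y + 2*x + 3*y**2 + 4*y - 1.
  f_x(P) = 0, f_y(P) = 6 (gradient nonzero, so P is smooth).
Step 3: tangent line at P: 0·(x − 0) + 6·(y − 1) = 0.
Expanding: 6*y - 6 = 0.


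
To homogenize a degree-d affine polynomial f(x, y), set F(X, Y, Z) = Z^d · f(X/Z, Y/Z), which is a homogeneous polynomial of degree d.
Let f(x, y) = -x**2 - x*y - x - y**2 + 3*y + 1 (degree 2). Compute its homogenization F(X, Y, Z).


F(X, Y, Z) = -X**2 - X*Y - X*Z - Y**2 + 3*Y*Z + Z**2

deg(f) = 2.
Substitute x = X/Z, y = Y/Z into f, then multiply by Z^2.
  monomial -1·x^2·y^0 ↦ -1·X^2·Y^0·Z^0.
  monomial -1·x^1·y^1 ↦ -1·X^1·Y^1·Z^0.
  monomial -1·x^1·y^0 ↦ -1·X^1·Y^0·Z^1.
  monomial -1·x^0·y^2 ↦ -1·X^0·Y^2·Z^0.
  monomial 3·x^0·y^1 ↦ 3·X^0·Y^1·Z^1.
  monomial 1·x^0·y^0 ↦ 1·X^0·Y^0·Z^2.
Collecting: F(X, Y, Z) = -X**2 - X*Y - X*Z - Y**2 + 3*Y*Z + Z**2.


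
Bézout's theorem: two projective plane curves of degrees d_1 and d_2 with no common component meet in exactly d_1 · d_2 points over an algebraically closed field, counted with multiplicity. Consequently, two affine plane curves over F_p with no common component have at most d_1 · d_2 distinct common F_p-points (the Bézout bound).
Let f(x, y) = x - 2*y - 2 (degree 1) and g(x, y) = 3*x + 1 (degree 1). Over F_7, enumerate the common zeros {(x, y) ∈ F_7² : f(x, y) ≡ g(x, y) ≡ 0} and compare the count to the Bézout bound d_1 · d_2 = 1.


Common zeros: {(2, 0)}; count = 1; Bézout bound = 1.

deg(f) = 1, deg(g) = 1, so Bézout bound = 1.
Scan x ∈ F_7. For each x, list the y ∈ F_7 with f(x, y) ≡ 0 and those with g(x, y) ≡ 0 (mod 7); the common zeros in that column are the intersection.
  x = 0: f ≡ 0 at y ∈ {6}; g ≡ 0 at y ∈ ∅; common: ∅.
  x = 1: f ≡ 0 at y ∈ {3}; g ≡ 0 at y ∈ ∅; common: ∅.
  x = 2: f ≡ 0 at y ∈ {0}; g ≡ 0 at y ∈ {0, 1, 2, 3, 4, 5, 6}; common: {0}.
  x = 3: f ≡ 0 at y ∈ {4}; g ≡ 0 at y ∈ ∅; common: ∅.
  x = 4: f ≡ 0 at y ∈ {1}; g ≡ 0 at y ∈ ∅; common: ∅.
  x = 5: f ≡ 0 at y ∈ {5}; g ≡ 0 at y ∈ ∅; common: ∅.
  x = 6: f ≡ 0 at y ∈ {2}; g ≡ 0 at y ∈ ∅; common: ∅.
Collecting: common zeros = {(2, 0)}, so the count is 1.
Comparison with the Bézout bound: 1 ≤ 1 = deg(f)·deg(g), as expected for curves with no common component (the bound is attained).


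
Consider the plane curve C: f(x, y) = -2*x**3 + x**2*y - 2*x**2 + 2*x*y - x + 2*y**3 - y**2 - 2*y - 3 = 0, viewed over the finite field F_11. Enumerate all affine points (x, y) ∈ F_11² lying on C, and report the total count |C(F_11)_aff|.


Affine F_11-points: {(2, 1), (2, 8), (3, 6), (4, 4), (4, 9), (5, 0), (5, 6), (6, 3), (7, 2), (7, 5), (7, 10)}; count = 11.

For each of the 121 pairs (x, y) ∈ F_11², evaluate f(x, y) mod 11. Record the zeros.
  x = 0: [0↦8, 1↦7, 2↦5, 3↦3, 4↦2, 5↦3, 6↦7, 7↦4, 8↦6, 9↦3, 10↦7]  zeros at y ∈ ∅
  x = 1: [0↦3, 1↦5, 2↦6, 3↦7, 4↦9, 5↦2, 6↦9, 7↦9, 8↦3, 9↦3, 10↦10]  zeros at y ∈ ∅
  x = 2: [0↦4, 1↦0, 2↦6, 3↦1, 4↦8, 5↦6, 6↦7, 7↦1, 8↦0, 9↦5, 10↦6]  zeros at y ∈ {1, 8}
  x = 3: [0↦10, 1↦2, 2↦4, 3↦6, 4↦9, 5↦3, 6↦0, 7↦1, 8↦7, 9↦8, 10↦5]  zeros at y ∈ {6}
  x = 4: [0↦9, 1↦10, 2↦10, 3↦10, 4↦0, 5↦3, 6↦9, 7↦8, 8↦1, 9↦0, 10↦6]  zeros at y ∈ {4, 9}
  x = 5: [0↦0, 1↦1, 2↦1, 3↦1, 4↦2, 5↦5, 6↦0, 7↦10, 8↦3, 9↦2, 10↦8]  zeros at y ∈ {0, 6}
  x = 6: [0↦4, 1↦7, 2↦9, 3↦0, 4↦3, 5↦8, 6↦5, 7↦6, 8↦1, 9↦2, 10↦10]  zeros at y ∈ {3}
  x = 7: [0↦9, 1↦5, 2↦0, 3↦6, 4↦2, 5↦0, 6↦1, 7↦6, 8↦5, 9↦10, 10↦0]  zeros at y ∈ {2, 5, 10}
  x = 8: [0↦3, 1↦5, 2↦6, 3↦7, 4↦9, 5↦2, 6↦9, 7↦9, 8↦3, 9↦3, 10↦10]  zeros at y ∈ ∅
  x = 9: [0↦7, 1↦6, 2↦4, 3↦2, 4↦1, 5↦2, 6↦6, 7↦3, 8↦5, 9↦2, 10↦6]  zeros at y ∈ ∅
  x = 10: [0↦9, 1↦7, 2↦4, 3↦1, 4↦10, 5↦10, 6↦2, 7↦9, 8↦10, 9↦6, 10↦9]  zeros at y ∈ ∅
Collecting zeros: affine points = {(2, 1), (2, 8), (3, 6), (4, 4), (4, 9), (5, 0), (5, 6), (6, 3), (7, 2), (7, 5), (7, 10)}.
Total count |C(F_11)_aff| = 11.


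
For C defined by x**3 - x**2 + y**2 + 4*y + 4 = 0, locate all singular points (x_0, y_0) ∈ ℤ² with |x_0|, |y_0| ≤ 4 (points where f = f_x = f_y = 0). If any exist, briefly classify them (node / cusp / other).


Singular points: {(0, -2)}; classification: node.

Compute partial derivatives:
  f_x = 3*x**2 - 2*x.
  f_y = 2*y + 4.
Scan x_0 ∈ {−4, ..., 4}. For each x_0, f_y(x_0, y) is a polynomial in y; find its integer roots y ∈ {−4, ..., 4}, then test f_x and f at those candidates.
  x = -4: f_y(-4, y) = 2*y + 4; vanishes at y ∈ {-2}. (-4, -2): f_x = 56 ≠ 0.
  x = -3: f_y(-3, y) = 2*y + 4; vanishes at y ∈ {-2}. (-3, -2): f_x = 33 ≠ 0.
  x = -2: f_y(-2, y) = 2*y + 4; vanishes at y ∈ {-2}. (-2, -2): f_x = 16 ≠ 0.
  x = -1: f_y(-1, y) = 2*y + 4; vanishes at y ∈ {-2}. (-1, -2): f_x = 5 ≠ 0.
  x = 0: f_y(0, y) = 2*y + 4; vanishes at y ∈ {-2}. (0, -2): f_x = 0, f = 0 — SINGULAR.
  x = 1: f_y(1, y) = 2*y + 4; vanishes at y ∈ {-2}. (1, -2): f_x = 1 ≠ 0.
  x = 2: f_y(2, y) = 2*y + 4; vanishes at y ∈ {-2}. (2, -2): f_x = 8 ≠ 0.
  x = 3: f_y(3, y) = 2*y + 4; vanishes at y ∈ {-2}. (3, -2): f_x = 21 ≠ 0.
  x = 4: f_y(4, y) = 2*y + 4; vanishes at y ∈ {-2}. (4, -2): f_x = 40 ≠ 0.
Only singular point on the grid: (0, -2).
Classify: substitute x = 0 + u, y = -2 + v and expand: f = u**3 - u**2 + v**2.
No constant or linear terms (consistent with a singular point). Quadratic part: -u**2 + v**2. Cubic part: u**3.
The quadratic part v**2 - u**2 = (v − u)(v + u) splits into two distinct linear factors, so there are two distinct tangent lines y − -2 = ±(x − 0) — this is a node (ordinary double point).
Classification: node.


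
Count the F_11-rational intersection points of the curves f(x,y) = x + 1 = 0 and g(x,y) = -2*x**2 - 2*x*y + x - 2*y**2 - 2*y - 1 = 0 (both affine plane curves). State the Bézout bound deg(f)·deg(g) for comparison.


Common zeros: {(10, 3), (10, 8)}; count = 2; Bézout bound = 2.

deg(f) = 1, deg(g) = 2, so Bézout bound = 2.
Scan x ∈ F_11. For each x, list the y ∈ F_11 with f(x, y) ≡ 0 and those with g(x, y) ≡ 0 (mod 11); the common zeros in that column are the intersection.
  x = 0: f ≡ 0 at y ∈ ∅; g ≡ 0 at y ∈ ∅; common: ∅.
  x = 1: f ≡ 0 at y ∈ ∅; g ≡ 0 at y ∈ {10}; common: ∅.
  x = 2: f ≡ 0 at y ∈ ∅; g ≡ 0 at y ∈ ∅; common: ∅.
  x = 3: f ≡ 0 at y ∈ ∅; g ≡ 0 at y ∈ ∅; common: ∅.
  x = 4: f ≡ 0 at y ∈ ∅; g ≡ 0 at y ∈ {3}; common: ∅.
  x = 5: f ≡ 0 at y ∈ ∅; g ≡ 0 at y ∈ ∅; common: ∅.
  x = 6: f ≡ 0 at y ∈ ∅; g ≡ 0 at y ∈ {5, 10}; common: ∅.
  x = 7: f ≡ 0 at y ∈ ∅; g ≡ 0 at y ∈ {1, 2}; common: ∅.
  x = 8: f ≡ 0 at y ∈ ∅; g ≡ 0 at y ∈ {0, 2}; common: ∅.
  x = 9: f ≡ 0 at y ∈ ∅; g ≡ 0 at y ∈ {0, 1}; common: ∅.
  x = 10: f ≡ 0 at y ∈ {0, 1, 2, 3, 4, 5, 6, 7, 8, 9, 10}; g ≡ 0 at y ∈ {3, 8}; common: {3, 8}.
Collecting: common zeros = {(10, 3), (10, 8)}, so the count is 2.
Comparison with the Bézout bound: 2 ≤ 2 = deg(f)·deg(g), as expected for curves with no common component (the bound is attained).


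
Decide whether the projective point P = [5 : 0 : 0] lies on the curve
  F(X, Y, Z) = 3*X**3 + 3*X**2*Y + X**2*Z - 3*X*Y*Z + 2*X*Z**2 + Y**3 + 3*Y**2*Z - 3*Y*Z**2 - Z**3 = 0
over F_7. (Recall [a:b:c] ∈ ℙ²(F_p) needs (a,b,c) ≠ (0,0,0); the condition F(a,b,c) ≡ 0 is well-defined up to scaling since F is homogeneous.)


F(5,0,0) ≡ 4 (mod 7); P is NOT on the curve.

Evaluate F(5, 0, 0) term-by-term (mod 7).
  3*X**3 ↦ 3·125·1·1 = 375
  3*X**2*Y ↦ 3·25·0·1 = 0
  X**2*Z ↦ 1·25·1·0 = 0
  -3*X*Y*Z ↦ -3·5·0·0 = 0
  2*X*Z**2 ↦ 2·5·1·0 = 0
  Y**3 ↦ 1·1·0·1 = 0
  3*Y**2*Z ↦ 3·1·0·0 = 0
  -3*Y*Z**2 ↦ -3·1·0·0 = 0
  -Z**3 ↦ -1·1·1·0 = 0
Sum: F(5, 0, 0) = (375) + (0) + (0) + (0) + (0) + (0) + (0) + (0) + (0) = 375.
Reducing mod 7: 375 ≡ 4 (mod 7).
Since F(a, b, c) ≡ 4 ≠ 0 (mod 7), P does NOT lie on the curve.


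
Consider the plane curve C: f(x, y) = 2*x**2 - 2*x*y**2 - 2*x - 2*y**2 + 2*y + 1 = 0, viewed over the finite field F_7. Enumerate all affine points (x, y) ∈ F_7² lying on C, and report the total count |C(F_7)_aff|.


Affine F_7-points: {(3, 1), (6, 1)}; count = 2.

For each of the 49 pairs (x, y) ∈ F_7², evaluate f(x, y) mod 7. Record the zeros.
  x = 0: [0↦1, 1↦1, 2↦4, 3↦3, 4↦5, 5↦3, 6↦4]  zeros at y ∈ ∅
  x = 1: [0↦1, 1↦6, 2↦3, 3↦6, 4↦1, 5↦2, 6↦2]  zeros at y ∈ ∅
  x = 2: [0↦5, 1↦1, 2↦6, 3↦6, 4↦1, 5↦5, 6↦4]  zeros at y ∈ ∅
  x = 3: [0↦6, 1↦0, 2↦6, 3↦3, 4↦5, 5↦5, 6↦3]  zeros at y ∈ {1}
  x = 4: [0↦4, 1↦3, 2↦3, 3↦4, 4↦6, 5↦2, 6↦6]  zeros at y ∈ ∅
  x = 5: [0↦6, 1↦3, 2↦4, 3↦2, 4↦4, 5↦3, 6↦6]  zeros at y ∈ ∅
  x = 6: [0↦5, 1↦0, 2↦2, 3↦4, 4↦6, 5↦1, 6↦3]  zeros at y ∈ {1}
Collecting zeros: affine points = {(3, 1), (6, 1)}.
Total count |C(F_7)_aff| = 2.


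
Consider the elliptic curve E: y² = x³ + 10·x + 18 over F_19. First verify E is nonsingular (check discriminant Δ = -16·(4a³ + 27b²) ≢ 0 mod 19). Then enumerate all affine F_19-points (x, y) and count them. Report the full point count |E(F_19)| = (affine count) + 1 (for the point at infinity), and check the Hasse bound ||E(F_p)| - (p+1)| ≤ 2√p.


Affine points = {(6, 3), (6, 16), (9, 1), (9, 18), (10, 4), (10, 15), (12, 2), (12, 17), (15, 3), (15, 16), (17, 3), (17, 16), (18, 8), (18, 11)}; affine count = 14; |E(F_19)| = 15.

Discriminant check: Δ ∝ 4a³ + 27b² = 4·10³ + 27·18² = 4·1000 + 27·324 ≡ 18 (mod 19). Nonzero ⇒ E is nonsingular.
For each x ∈ F_19, compute rhs = x³ + 10·x + 18 mod 19, then count y ∈ F_19 with y² ≡ rhs.
  x = 0: rhs = 18, matching y values: none (0 points).
  x = 1: rhs = 10, matching y values: none (0 points).
  x = 2: rhs = 8, matching y values: none (0 points).
  x = 3: rhs = 18, matching y values: none (0 points).
  x = 4: rhs = 8, matching y values: none (0 points).
  x = 5: rhs = 3, matching y values: none (0 points).
  x = 6: rhs = 9, matching y values: 3, 16 (2 points).
  x = 7: rhs = 13, matching y values: none (0 points).
  x = 8: rhs = 2, matching y values: none (0 points).
  x = 9: rhs = 1, matching y values: 1, 18 (2 points).
  x = 10: rhs = 16, matching y values: 4, 15 (2 points).
  x = 11: rhs = 15, matching y values: none (0 points).
  x = 12: rhs = 4, matching y values: 2, 17 (2 points).
  x = 13: rhs = 8, matching y values: none (0 points).
  x = 14: rhs = 14, matching y values: none (0 points).
  x = 15: rhs = 9, matching y values: 3, 16 (2 points).
  x = 16: rhs = 18, matching y values: none (0 points).
  x = 17: rhs = 9, matching y values: 3, 16 (2 points).
  x = 18: rhs = 7, matching y values: 8, 11 (2 points).
Total affine count: 14.
Full point count |E(F_19)| = 14 + 1 = 15.
Hasse bound: |15 − (19+1)| = |-5| = 5 ≤ 2√19 ≈ 8.7178 ✓.


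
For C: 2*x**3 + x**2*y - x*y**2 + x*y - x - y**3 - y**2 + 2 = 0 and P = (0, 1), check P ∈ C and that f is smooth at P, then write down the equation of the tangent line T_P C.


Tangent line at P: -x - 5*y + 5 = 0.

Step 1: f(0, 1) = 0, so P lies on C.
Step 2: partial derivatives
  f_x(x, y) = 6*x**2 + 2*x*y - y**2 + y - 1, f_y(x, y) = x**2 - 2*x*y + x - 3*y**2 - 2*y.
  f_x(P) = -1, f_y(P) = -5 (gradient nonzero, so P is smooth).
Step 3: tangent line at P: -1·(x − 0) + -5·(y − 1) = 0.
Expanding: -x - 5*y + 5 = 0.


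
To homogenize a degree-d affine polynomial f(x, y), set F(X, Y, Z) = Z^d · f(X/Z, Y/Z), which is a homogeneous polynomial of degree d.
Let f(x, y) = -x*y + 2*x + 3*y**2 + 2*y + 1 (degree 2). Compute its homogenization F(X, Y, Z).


F(X, Y, Z) = -X*Y + 2*X*Z + 3*Y**2 + 2*Y*Z + Z**2

deg(f) = 2.
Substitute x = X/Z, y = Y/Z into f, then multiply by Z^2.
  monomial -1·x^1·y^1 ↦ -1·X^1·Y^1·Z^0.
  monomial 2·x^1·y^0 ↦ 2·X^1·Y^0·Z^1.
  monomial 3·x^0·y^2 ↦ 3·X^0·Y^2·Z^0.
  monomial 2·x^0·y^1 ↦ 2·X^0·Y^1·Z^1.
  monomial 1·x^0·y^0 ↦ 1·X^0·Y^0·Z^2.
Collecting: F(X, Y, Z) = -X*Y + 2*X*Z + 3*Y**2 + 2*Y*Z + Z**2.


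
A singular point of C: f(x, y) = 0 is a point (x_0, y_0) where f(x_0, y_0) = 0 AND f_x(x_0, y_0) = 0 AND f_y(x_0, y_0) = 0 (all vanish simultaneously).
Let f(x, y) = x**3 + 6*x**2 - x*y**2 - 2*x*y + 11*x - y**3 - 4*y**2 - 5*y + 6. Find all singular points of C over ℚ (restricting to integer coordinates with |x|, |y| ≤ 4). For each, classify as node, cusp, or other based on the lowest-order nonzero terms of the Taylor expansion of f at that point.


Singular points: {(-2, -1)}; classification: cusp.

Compute partial derivatives:
  f_x = 3*x**2 + 12*x - y**2 - 2*y + 11.
  f_y = -2*x*y - 2*x - 3*y**2 - 8*y - 5.
Scan x_0 ∈ {−4, ..., 4}. For each x_0, f_y(x_0, y) is a polynomial in y; find its integer roots y ∈ {−4, ..., 4}, then test f_x and f at those candidates.
  x = -4: f_y(-4, y) = 3 - 3*y**2; vanishes at y ∈ {-1, 1}. (-4, -1): f_x = 12 ≠ 0; (-4, 1): f_x = 8 ≠ 0.
  x = -3: f_y(-3, y) = -3*y**2 - 2*y + 1; vanishes at y ∈ {-1}. (-3, -1): f_x = 3 ≠ 0.
  x = -2: f_y(-2, y) = -3*y**2 - 4*y - 1; vanishes at y ∈ {-1}. (-2, -1): f_x = 0, f = 0 — SINGULAR.
  x = -1: f_y(-1, y) = -3*y**2 - 6*y - 3; vanishes at y ∈ {-1}. (-1, -1): f_x = 3 ≠ 0.
  x = 0: f_y(0, y) = -3*y**2 - 8*y - 5; vanishes at y ∈ {-1}. (0, -1): f_x = 12 ≠ 0.
  x = 1: f_y(1, y) = -3*y**2 - 10*y - 7; vanishes at y ∈ {-1}. (1, -1): f_x = 27 ≠ 0.
  x = 2: f_y(2, y) = -3*y**2 - 12*y - 9; vanishes at y ∈ {-3, -1}. (2, -3): f_x = 44 ≠ 0; (2, -1): f_x = 48 ≠ 0.
  x = 3: f_y(3, y) = -3*y**2 - 14*y - 11; vanishes at y ∈ {-1}. (3, -1): f_x = 75 ≠ 0.
  x = 4: f_y(4, y) = -3*y**2 - 16*y - 13; vanishes at y ∈ {-1}. (4, -1): f_x = 108 ≠ 0.
Only singular point on the grid: (-2, -1).
Classify: substitute x = -2 + u, y = -1 + v and expand: f = u**3 - u*v**2 - v**3 + v**2.
No constant or linear terms (consistent with a singular point). Quadratic part: v**2. Cubic part: u**3 - u*v**2 - v**3.
The quadratic part v**2 is a perfect square, so there is a single (double) tangent line v = 0, i.e. y = -1. Restricting the cubic part to that line (v = 0) leaves u**3 ≠ 0, so f is not divisible by v and the branch is v² ≈ -u**3 to lowest order — this is a cusp.
Classification: cusp.


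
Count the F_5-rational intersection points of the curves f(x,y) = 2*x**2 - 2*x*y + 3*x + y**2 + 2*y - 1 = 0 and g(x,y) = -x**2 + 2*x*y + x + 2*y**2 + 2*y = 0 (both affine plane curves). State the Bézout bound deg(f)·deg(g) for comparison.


Common zeros: {(4, 4)}; count = 1; Bézout bound = 4.

deg(f) = 2, deg(g) = 2, so Bézout bound = 4.
Scan x ∈ F_5. For each x, list the y ∈ F_5 with f(x, y) ≡ 0 and those with g(x, y) ≡ 0 (mod 5); the common zeros in that column are the intersection.
  x = 0: f ≡ 0 at y ∈ ∅; g ≡ 0 at y ∈ {0, 4}; common: ∅.
  x = 1: f ≡ 0 at y ∈ {1, 4}; g ≡ 0 at y ∈ {0, 3}; common: ∅.
  x = 2: f ≡ 0 at y ∈ ∅; g ≡ 0 at y ∈ ∅; common: ∅.
  x = 3: f ≡ 0 at y ∈ ∅; g ≡ 0 at y ∈ ∅; common: ∅.
  x = 4: f ≡ 0 at y ∈ {2, 4}; g ≡ 0 at y ∈ {1, 4}; common: {4}.
Collecting: common zeros = {(4, 4)}, so the count is 1.
Comparison with the Bézout bound: 1 ≤ 4 = deg(f)·deg(g), as expected for curves with no common component (the affine F_5-count falls short of the bound because intersections may lie at infinity, over extension fields, or carry multiplicity).


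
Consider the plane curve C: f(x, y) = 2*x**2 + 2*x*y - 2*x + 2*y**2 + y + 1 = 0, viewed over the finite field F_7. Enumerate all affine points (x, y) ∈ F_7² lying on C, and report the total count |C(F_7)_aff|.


Affine F_7-points: {(0, 5), (1, 3), (1, 6), (3, 2), (3, 5), (4, 3)}; count = 6.

For each of the 49 pairs (x, y) ∈ F_7², evaluate f(x, y) mod 7. Record the zeros.
  x = 0: [0↦1, 1↦4, 2↦4, 3↦1, 4↦2, 5↦0, 6↦2]  zeros at y ∈ {5}
  x = 1: [0↦1, 1↦6, 2↦1, 3↦0, 4↦3, 5↦3, 6↦0]  zeros at y ∈ {3, 6}
  x = 2: [0↦5, 1↦5, 2↦2, 3↦3, 4↦1, 5↦3, 6↦2]  zeros at y ∈ ∅
  x = 3: [0↦6, 1↦1, 2↦0, 3↦3, 4↦3, 5↦0, 6↦1]  zeros at y ∈ {2, 5}
  x = 4: [0↦4, 1↦1, 2↦2, 3↦0, 4↦2, 5↦1, 6↦4]  zeros at y ∈ {3}
  x = 5: [0↦6, 1↦5, 2↦1, 3↦1, 4↦5, 5↦6, 6↦4]  zeros at y ∈ ∅
  x = 6: [0↦5, 1↦6, 2↦4, 3↦6, 4↦5, 5↦1, 6↦1]  zeros at y ∈ ∅
Collecting zeros: affine points = {(0, 5), (1, 3), (1, 6), (3, 2), (3, 5), (4, 3)}.
Total count |C(F_7)_aff| = 6.


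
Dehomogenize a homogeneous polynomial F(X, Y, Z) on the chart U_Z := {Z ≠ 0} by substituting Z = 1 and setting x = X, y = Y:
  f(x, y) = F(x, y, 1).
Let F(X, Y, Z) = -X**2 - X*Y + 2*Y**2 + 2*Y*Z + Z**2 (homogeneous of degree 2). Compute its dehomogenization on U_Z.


f(x, y) = -x**2 - x*y + 2*y**2 + 2*y + 1

On U_Z we set Z = 1. Each monomial c·X^i·Y^j·Z^k in F becomes c·x^i·y^j·1^k = c·x^i·y^j.
Substituting Z = 1: F(X, Y, 1) = -x**2 - x*y + 2*y**2 + 2*y + 1.
Note: deg(f) ≤ deg(F) = 2; strict inequality happens when F is divisible by Z (lost terms).


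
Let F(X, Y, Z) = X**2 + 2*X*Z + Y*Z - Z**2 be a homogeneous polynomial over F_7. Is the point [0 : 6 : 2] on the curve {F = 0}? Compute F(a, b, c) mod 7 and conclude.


F(0,6,2) ≡ 1 (mod 7); P is NOT on the curve.

Evaluate F(0, 6, 2) term-by-term (mod 7).
  X**2 ↦ 1·0·1·1 = 0
  2*X*Z ↦ 2·0·1·2 = 0
  Y*Z ↦ 1·1·6·2 = 12
  -Z**2 ↦ -1·1·1·4 = -4
Sum: F(0, 6, 2) = (0) + (0) + (12) + (-4) = 8.
Reducing mod 7: 8 ≡ 1 (mod 7).
Since F(a, b, c) ≡ 1 ≠ 0 (mod 7), P does NOT lie on the curve.


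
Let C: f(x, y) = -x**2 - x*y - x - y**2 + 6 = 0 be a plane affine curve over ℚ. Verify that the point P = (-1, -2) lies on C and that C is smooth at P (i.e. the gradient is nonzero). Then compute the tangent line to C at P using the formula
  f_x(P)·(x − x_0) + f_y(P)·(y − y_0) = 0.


Tangent line at P: 3*x + 5*y + 13 = 0.

Step 1: f(-1, -2) = 0, so P lies on C.
Step 2: partial derivatives
  f_x(x, y) = -2*x - y - 1, f_y(x, y) = -x - 2*y.
  f_x(P) = 3, f_y(P) = 5 (gradient nonzero, so P is smooth).
Step 3: tangent line at P: 3·(x − -1) + 5·(y − -2) = 0.
Expanding: 3*x + 5*y + 13 = 0.
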